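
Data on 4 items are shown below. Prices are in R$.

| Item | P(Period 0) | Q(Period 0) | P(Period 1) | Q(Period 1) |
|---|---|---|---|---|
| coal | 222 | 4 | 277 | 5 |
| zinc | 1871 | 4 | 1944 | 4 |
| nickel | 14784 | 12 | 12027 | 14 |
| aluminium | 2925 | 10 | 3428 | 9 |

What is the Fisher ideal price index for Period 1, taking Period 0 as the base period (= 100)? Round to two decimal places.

Laspeyres component (base-period weights):
ΣP(Period 1)Q(Period 0) = 277×4 + 1944×4 + 12027×12 + 3428×10 = 1108 + 7776 + 144324 + 34280 = 187488
ΣP(Period 0)Q(Period 0) = 222×4 + 1871×4 + 14784×12 + 2925×10 = 888 + 7484 + 177408 + 29250 = 215030
L = 187488 / 215030 × 100 = 87.1916
Paasche component (current-period weights):
ΣP(Period 1)Q(Period 1) = 277×5 + 1944×4 + 12027×14 + 3428×9 = 1385 + 7776 + 168378 + 30852 = 208391
ΣP(Period 0)Q(Period 1) = 222×5 + 1871×4 + 14784×14 + 2925×9 = 1110 + 7484 + 206976 + 26325 = 241895
P = 208391 / 241895 × 100 = 86.1494
Fisher = √(L × P) = √(87.1916 × 86.1494) = 86.6689

86.67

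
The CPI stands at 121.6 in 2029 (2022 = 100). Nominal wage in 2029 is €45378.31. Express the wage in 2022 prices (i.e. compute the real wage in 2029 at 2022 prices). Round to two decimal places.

37317.69

Real = Nominal ÷ (Index/100) = 45378.31 ÷ (121.6/100)
     = 45378.31 ÷ 1.216 = 37317.6891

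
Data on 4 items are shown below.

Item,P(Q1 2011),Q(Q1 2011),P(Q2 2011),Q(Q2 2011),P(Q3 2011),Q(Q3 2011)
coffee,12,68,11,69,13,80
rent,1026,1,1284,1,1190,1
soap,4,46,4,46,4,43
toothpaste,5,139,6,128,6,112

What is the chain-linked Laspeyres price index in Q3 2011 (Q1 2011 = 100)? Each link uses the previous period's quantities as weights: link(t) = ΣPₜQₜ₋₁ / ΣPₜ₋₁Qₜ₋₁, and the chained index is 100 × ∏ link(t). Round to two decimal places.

Link Q1 2011→Q2 2011:
ΣP(Q2 2011)Q(Q1 2011) = 11×68 + 1284×1 + 4×46 + 6×139 = 748 + 1284 + 184 + 834 = 3050
ΣP(Q1 2011)Q(Q1 2011) = 12×68 + 1026×1 + 4×46 + 5×139 = 816 + 1026 + 184 + 695 = 2721
link = 3050/2721 = 1.120911
Link Q2 2011→Q3 2011:
ΣP(Q3 2011)Q(Q2 2011) = 13×69 + 1190×1 + 4×46 + 6×128 = 897 + 1190 + 184 + 768 = 3039
ΣP(Q2 2011)Q(Q2 2011) = 11×69 + 1284×1 + 4×46 + 6×128 = 759 + 1284 + 184 + 768 = 2995
link = 3039/2995 = 1.014691
Chained index = 100 × 1.120911 × 1.014691 = 113.7379

113.74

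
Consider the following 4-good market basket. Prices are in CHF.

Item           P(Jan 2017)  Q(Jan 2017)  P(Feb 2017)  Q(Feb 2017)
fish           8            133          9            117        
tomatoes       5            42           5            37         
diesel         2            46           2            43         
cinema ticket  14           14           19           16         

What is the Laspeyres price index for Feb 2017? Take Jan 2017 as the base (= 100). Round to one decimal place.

113.0

Laspeyres price index uses base-period quantities as weights.
ΣP(Feb 2017)·Q(Jan 2017) = 9×133 + 5×42 + 2×46 + 19×14 = 1197 + 210 + 92 + 266 = 1765
ΣP(Jan 2017)·Q(Jan 2017) = 8×133 + 5×42 + 2×46 + 14×14 = 1064 + 210 + 92 + 196 = 1562
Index = 1765 / 1562 × 100 = 112.9962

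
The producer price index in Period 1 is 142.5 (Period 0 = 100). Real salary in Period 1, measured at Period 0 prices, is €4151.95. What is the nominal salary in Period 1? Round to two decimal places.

Nominal = Real × (Index/100) = 4151.95 × (142.5/100)
        = 4151.95 × 1.425 = 5916.5287

5916.53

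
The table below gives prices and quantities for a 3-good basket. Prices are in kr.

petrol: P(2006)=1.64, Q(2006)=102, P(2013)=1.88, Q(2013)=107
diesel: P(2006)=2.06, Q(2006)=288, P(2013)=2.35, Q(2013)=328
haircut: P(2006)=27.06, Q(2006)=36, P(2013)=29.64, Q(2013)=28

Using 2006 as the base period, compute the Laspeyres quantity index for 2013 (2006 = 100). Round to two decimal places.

92.74

Laspeyres quantity index uses base-period prices as weights.
ΣP(2006)·Q(2013) = 1.64×107 + 2.06×328 + 27.06×28 = 175.48 + 675.68 + 757.68 = 1608.84
ΣP(2006)·Q(2006) = 1.64×102 + 2.06×288 + 27.06×36 = 167.28 + 593.28 + 974.16 = 1734.72
Index = 1608.84 / 1734.72 × 100 = 92.7435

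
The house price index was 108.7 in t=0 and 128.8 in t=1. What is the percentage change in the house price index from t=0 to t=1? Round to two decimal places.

18.49%

Change = (128.8 − 108.7) / 108.7 × 100
       = 20.1 / 108.7 × 100 = 18.4913%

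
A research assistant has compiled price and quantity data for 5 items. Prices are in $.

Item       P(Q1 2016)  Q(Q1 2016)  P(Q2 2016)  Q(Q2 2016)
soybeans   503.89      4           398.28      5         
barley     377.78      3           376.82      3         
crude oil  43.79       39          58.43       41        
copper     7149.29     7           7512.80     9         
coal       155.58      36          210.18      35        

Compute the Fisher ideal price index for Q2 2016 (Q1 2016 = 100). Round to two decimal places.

107.34

Laspeyres component (base-period weights):
ΣP(Q2 2016)Q(Q1 2016) = 398.28×4 + 376.82×3 + 58.43×39 + 7512.80×7 + 210.18×36 = 1593.12 + 1130.46 + 2278.77 + 52589.6 + 7566.48 = 65158.43
ΣP(Q1 2016)Q(Q1 2016) = 503.89×4 + 377.78×3 + 43.79×39 + 7149.29×7 + 155.58×36 = 2015.56 + 1133.34 + 1707.81 + 50045.03 + 5600.88 = 60502.62
L = 65158.43 / 60502.62 × 100 = 107.6952
Paasche component (current-period weights):
ΣP(Q2 2016)Q(Q2 2016) = 398.28×5 + 376.82×3 + 58.43×41 + 7512.80×9 + 210.18×35 = 1991.4 + 1130.46 + 2395.63 + 67615.2 + 7356.3 = 80488.99
ΣP(Q1 2016)Q(Q2 2016) = 503.89×5 + 377.78×3 + 43.79×41 + 7149.29×9 + 155.58×35 = 2519.45 + 1133.34 + 1795.39 + 64343.61 + 5445.3 = 75237.09
P = 80488.99 / 75237.09 × 100 = 106.9805
Fisher = √(L × P) = √(107.6952 × 106.9805) = 107.3372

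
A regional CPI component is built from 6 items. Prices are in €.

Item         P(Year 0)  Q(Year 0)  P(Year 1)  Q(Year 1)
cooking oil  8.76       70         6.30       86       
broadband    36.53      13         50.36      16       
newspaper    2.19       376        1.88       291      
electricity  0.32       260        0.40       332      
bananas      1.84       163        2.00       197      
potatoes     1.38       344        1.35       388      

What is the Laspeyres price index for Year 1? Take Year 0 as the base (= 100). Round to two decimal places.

97.39

Laspeyres price index uses base-period quantities as weights.
ΣP(Year 1)·Q(Year 0) = 6.30×70 + 50.36×13 + 1.88×376 + 0.40×260 + 2.00×163 + 1.35×344 = 441 + 654.68 + 706.88 + 104 + 326 + 464.4 = 2696.96
ΣP(Year 0)·Q(Year 0) = 8.76×70 + 36.53×13 + 2.19×376 + 0.32×260 + 1.84×163 + 1.38×344 = 613.2 + 474.89 + 823.44 + 83.2 + 299.92 + 474.72 = 2769.37
Index = 2696.96 / 2769.37 × 100 = 97.3853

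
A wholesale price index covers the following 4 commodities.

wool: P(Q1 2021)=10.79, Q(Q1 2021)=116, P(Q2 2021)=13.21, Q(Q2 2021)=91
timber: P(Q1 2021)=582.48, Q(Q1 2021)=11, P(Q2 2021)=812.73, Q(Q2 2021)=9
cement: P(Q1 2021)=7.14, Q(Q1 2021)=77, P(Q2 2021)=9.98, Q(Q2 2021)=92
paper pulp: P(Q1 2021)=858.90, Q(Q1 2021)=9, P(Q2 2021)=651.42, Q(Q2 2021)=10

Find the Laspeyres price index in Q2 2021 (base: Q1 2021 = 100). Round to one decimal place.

107.3

Laspeyres price index uses base-period quantities as weights.
ΣP(Q2 2021)·Q(Q1 2021) = 13.21×116 + 812.73×11 + 9.98×77 + 651.42×9 = 1532.36 + 8940.03 + 768.46 + 5862.78 = 17103.63
ΣP(Q1 2021)·Q(Q1 2021) = 10.79×116 + 582.48×11 + 7.14×77 + 858.90×9 = 1251.64 + 6407.28 + 549.78 + 7730.1 = 15938.8
Index = 17103.63 / 15938.8 × 100 = 107.3081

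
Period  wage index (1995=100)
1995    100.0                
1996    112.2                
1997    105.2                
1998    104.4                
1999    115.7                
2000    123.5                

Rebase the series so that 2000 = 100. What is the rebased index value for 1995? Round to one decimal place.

Rebased(1995) = 100.0 / 123.5 × 100 = 80.9717

81.0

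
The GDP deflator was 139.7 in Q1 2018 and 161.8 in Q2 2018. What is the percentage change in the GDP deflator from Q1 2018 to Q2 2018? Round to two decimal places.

15.82%

Change = (161.8 − 139.7) / 139.7 × 100
       = 22.1 / 139.7 × 100 = 15.8196%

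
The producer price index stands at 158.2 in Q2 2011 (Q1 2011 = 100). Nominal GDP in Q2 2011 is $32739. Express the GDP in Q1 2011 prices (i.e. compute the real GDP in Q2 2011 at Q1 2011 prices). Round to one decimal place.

Real = Nominal ÷ (Index/100) = 32739 ÷ (158.2/100)
     = 32739 ÷ 1.582 = 20694.6903

20694.7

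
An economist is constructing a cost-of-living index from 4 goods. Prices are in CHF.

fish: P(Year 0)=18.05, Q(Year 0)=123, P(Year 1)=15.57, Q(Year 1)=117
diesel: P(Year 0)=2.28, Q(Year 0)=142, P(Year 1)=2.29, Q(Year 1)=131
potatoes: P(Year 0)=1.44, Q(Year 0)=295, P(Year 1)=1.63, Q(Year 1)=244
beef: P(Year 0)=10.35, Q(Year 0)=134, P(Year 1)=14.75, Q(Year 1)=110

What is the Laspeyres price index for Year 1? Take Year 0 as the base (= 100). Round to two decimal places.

Laspeyres price index uses base-period quantities as weights.
ΣP(Year 1)·Q(Year 0) = 15.57×123 + 2.29×142 + 1.63×295 + 14.75×134 = 1915.11 + 325.18 + 480.85 + 1976.5 = 4697.64
ΣP(Year 0)·Q(Year 0) = 18.05×123 + 2.28×142 + 1.44×295 + 10.35×134 = 2220.15 + 323.76 + 424.8 + 1386.9 = 4355.61
Index = 4697.64 / 4355.61 × 100 = 107.8526

107.85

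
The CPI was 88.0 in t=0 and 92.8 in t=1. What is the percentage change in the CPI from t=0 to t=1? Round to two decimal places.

Change = (92.8 − 88.0) / 88.0 × 100
       = 4.8 / 88.0 × 100 = 5.4545%

5.45%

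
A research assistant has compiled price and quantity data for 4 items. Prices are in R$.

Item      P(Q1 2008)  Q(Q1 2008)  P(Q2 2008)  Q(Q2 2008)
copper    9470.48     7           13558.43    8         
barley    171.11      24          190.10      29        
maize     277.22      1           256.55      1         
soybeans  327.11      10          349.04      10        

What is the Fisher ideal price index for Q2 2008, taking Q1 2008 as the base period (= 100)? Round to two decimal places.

Laspeyres component (base-period weights):
ΣP(Q2 2008)Q(Q1 2008) = 13558.43×7 + 190.10×24 + 256.55×1 + 349.04×10 = 94909.01 + 4562.4 + 256.55 + 3490.4 = 103218.36
ΣP(Q1 2008)Q(Q1 2008) = 9470.48×7 + 171.11×24 + 277.22×1 + 327.11×10 = 66293.36 + 4106.64 + 277.22 + 3271.1 = 73948.32
L = 103218.36 / 73948.32 × 100 = 139.5818
Paasche component (current-period weights):
ΣP(Q2 2008)Q(Q2 2008) = 13558.43×8 + 190.10×29 + 256.55×1 + 349.04×10 = 108467.44 + 5512.9 + 256.55 + 3490.4 = 117727.29
ΣP(Q1 2008)Q(Q2 2008) = 9470.48×8 + 171.11×29 + 277.22×1 + 327.11×10 = 75763.84 + 4962.19 + 277.22 + 3271.1 = 84274.35
P = 117727.29 / 84274.35 × 100 = 139.6953
Fisher = √(L × P) = √(139.5818 × 139.6953) = 139.6385

139.64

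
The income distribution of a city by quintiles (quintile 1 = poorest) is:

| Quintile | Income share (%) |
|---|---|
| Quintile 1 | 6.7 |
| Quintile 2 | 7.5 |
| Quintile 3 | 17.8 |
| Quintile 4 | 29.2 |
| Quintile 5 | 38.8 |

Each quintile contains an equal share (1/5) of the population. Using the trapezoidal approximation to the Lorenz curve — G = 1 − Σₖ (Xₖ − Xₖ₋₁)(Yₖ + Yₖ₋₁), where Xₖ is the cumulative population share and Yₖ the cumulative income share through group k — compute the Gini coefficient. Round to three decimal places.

0.344

Cumulative income shares Yₖ: 0.0670, 0.1420, 0.3200, 0.6120, 1.0000
Σ (Xₖ−Xₖ₋₁)(Yₖ+Yₖ₋₁) = (1/5)(0.0670+0.0000) + (1/5)(0.1420+0.0670) + (1/5)(0.3200+0.1420) + (1/5)(0.6120+0.3200) + (1/5)(1.0000+0.6120)
  = 0.0134 + 0.0418 + 0.0924 + 0.1864 + 0.3224 = 0.6564
G = 1 − 0.6564 = 0.3436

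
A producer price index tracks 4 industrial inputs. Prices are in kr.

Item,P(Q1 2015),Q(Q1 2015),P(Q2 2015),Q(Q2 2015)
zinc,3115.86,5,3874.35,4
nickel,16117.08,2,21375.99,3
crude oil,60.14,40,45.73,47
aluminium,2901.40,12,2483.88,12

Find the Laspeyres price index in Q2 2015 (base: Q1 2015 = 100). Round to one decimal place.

110.3

Laspeyres price index uses base-period quantities as weights.
ΣP(Q2 2015)·Q(Q1 2015) = 3874.35×5 + 21375.99×2 + 45.73×40 + 2483.88×12 = 19371.75 + 42751.98 + 1829.2 + 29806.56 = 93759.49
ΣP(Q1 2015)·Q(Q1 2015) = 3115.86×5 + 16117.08×2 + 60.14×40 + 2901.40×12 = 15579.3 + 32234.16 + 2405.6 + 34816.8 = 85035.86
Index = 93759.49 / 85035.86 × 100 = 110.2588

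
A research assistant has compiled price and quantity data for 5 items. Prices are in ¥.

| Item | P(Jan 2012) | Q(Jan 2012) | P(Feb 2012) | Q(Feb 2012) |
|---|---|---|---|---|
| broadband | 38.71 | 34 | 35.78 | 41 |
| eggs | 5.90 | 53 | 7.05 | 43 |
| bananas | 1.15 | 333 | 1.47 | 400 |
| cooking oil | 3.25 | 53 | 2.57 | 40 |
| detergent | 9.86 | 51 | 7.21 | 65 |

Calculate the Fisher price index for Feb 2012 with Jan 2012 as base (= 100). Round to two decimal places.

95.76

Laspeyres component (base-period weights):
ΣP(Feb 2012)Q(Jan 2012) = 35.78×34 + 7.05×53 + 1.47×333 + 2.57×53 + 7.21×51 = 1216.52 + 373.65 + 489.51 + 136.21 + 367.71 = 2583.6
ΣP(Jan 2012)Q(Jan 2012) = 38.71×34 + 5.90×53 + 1.15×333 + 3.25×53 + 9.86×51 = 1316.14 + 312.7 + 382.95 + 172.25 + 502.86 = 2686.9
L = 2583.6 / 2686.9 × 100 = 96.1554
Paasche component (current-period weights):
ΣP(Feb 2012)Q(Feb 2012) = 35.78×41 + 7.05×43 + 1.47×400 + 2.57×40 + 7.21×65 = 1466.98 + 303.15 + 588 + 102.8 + 468.65 = 2929.58
ΣP(Jan 2012)Q(Feb 2012) = 38.71×41 + 5.90×43 + 1.15×400 + 3.25×40 + 9.86×65 = 1587.11 + 253.7 + 460 + 130 + 640.9 = 3071.71
P = 2929.58 / 3071.71 × 100 = 95.3729
Fisher = √(L × P) = √(96.1554 × 95.3729) = 95.7634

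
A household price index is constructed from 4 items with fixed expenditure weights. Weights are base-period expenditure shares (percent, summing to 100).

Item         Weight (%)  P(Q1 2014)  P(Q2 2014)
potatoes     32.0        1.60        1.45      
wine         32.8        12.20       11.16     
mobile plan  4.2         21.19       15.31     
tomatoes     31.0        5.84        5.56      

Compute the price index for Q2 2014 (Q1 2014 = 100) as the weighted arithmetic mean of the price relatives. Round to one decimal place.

potatoes: 32.0 × (1.45/1.60) = 32.0 × 0.906250 = 29.0000
wine: 32.8 × (11.16/12.20) = 32.8 × 0.914754 = 30.0039
mobile plan: 4.2 × (15.31/21.19) = 4.2 × 0.722511 = 3.0345
tomatoes: 31.0 × (5.56/5.84) = 31.0 × 0.952055 = 29.5137
Index = Σ wᵢ·(p₁ᵢ/p₀ᵢ) = 29.0000 + 30.0039 + 3.0345 + 29.5137 = 91.5522

91.6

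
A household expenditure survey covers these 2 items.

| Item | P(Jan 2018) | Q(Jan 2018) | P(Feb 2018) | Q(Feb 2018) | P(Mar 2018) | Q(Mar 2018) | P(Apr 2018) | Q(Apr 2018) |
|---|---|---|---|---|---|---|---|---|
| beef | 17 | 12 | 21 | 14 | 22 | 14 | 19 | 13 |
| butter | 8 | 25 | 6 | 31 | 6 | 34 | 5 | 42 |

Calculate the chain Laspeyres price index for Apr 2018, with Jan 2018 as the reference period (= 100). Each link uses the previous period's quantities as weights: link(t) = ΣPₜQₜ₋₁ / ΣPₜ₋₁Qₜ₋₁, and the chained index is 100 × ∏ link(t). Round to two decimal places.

Link Jan 2018→Feb 2018:
ΣP(Feb 2018)Q(Jan 2018) = 21×12 + 6×25 = 252 + 150 = 402
ΣP(Jan 2018)Q(Jan 2018) = 17×12 + 8×25 = 204 + 200 = 404
link = 402/404 = 0.995050
Link Feb 2018→Mar 2018:
ΣP(Mar 2018)Q(Feb 2018) = 22×14 + 6×31 = 308 + 186 = 494
ΣP(Feb 2018)Q(Feb 2018) = 21×14 + 6×31 = 294 + 186 = 480
link = 494/480 = 1.029167
Link Mar 2018→Apr 2018:
ΣP(Apr 2018)Q(Mar 2018) = 19×14 + 5×34 = 266 + 170 = 436
ΣP(Mar 2018)Q(Mar 2018) = 22×14 + 6×34 = 308 + 204 = 512
link = 436/512 = 0.851562
Chained index = 100 × 0.995050 × 1.029167 × 0.851562 = 87.2061

87.21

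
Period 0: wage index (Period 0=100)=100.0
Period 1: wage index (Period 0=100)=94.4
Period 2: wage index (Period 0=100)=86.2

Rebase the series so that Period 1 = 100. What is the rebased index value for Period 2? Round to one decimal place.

91.3

Rebased(Period 2) = 86.2 / 94.4 × 100 = 91.3136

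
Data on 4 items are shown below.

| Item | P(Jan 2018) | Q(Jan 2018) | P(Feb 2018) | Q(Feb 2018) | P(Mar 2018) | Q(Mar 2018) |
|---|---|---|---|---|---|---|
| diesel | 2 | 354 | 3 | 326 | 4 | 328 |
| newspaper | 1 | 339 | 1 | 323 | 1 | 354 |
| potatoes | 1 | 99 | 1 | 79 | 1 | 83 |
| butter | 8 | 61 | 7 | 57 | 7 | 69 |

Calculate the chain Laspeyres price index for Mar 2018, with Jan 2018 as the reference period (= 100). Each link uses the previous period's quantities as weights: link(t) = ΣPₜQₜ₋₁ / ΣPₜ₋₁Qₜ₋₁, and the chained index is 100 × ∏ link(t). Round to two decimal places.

Link Jan 2018→Feb 2018:
ΣP(Feb 2018)Q(Jan 2018) = 3×354 + 1×339 + 1×99 + 7×61 = 1062 + 339 + 99 + 427 = 1927
ΣP(Jan 2018)Q(Jan 2018) = 2×354 + 1×339 + 1×99 + 8×61 = 708 + 339 + 99 + 488 = 1634
link = 1927/1634 = 1.179315
Link Feb 2018→Mar 2018:
ΣP(Mar 2018)Q(Feb 2018) = 4×326 + 1×323 + 1×79 + 7×57 = 1304 + 323 + 79 + 399 = 2105
ΣP(Feb 2018)Q(Feb 2018) = 3×326 + 1×323 + 1×79 + 7×57 = 978 + 323 + 79 + 399 = 1779
link = 2105/1779 = 1.183249
Chained index = 100 × 1.179315 × 1.183249 = 139.5423

139.54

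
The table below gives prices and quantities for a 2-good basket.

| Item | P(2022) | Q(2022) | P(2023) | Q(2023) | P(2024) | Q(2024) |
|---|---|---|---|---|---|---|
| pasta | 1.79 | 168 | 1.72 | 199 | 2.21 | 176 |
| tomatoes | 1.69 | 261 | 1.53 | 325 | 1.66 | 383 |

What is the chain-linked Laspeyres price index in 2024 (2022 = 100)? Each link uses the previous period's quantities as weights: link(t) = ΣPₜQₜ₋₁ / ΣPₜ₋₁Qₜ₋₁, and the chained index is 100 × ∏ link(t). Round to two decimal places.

Link 2022→2023:
ΣP(2023)Q(2022) = 1.72×168 + 1.53×261 = 288.96 + 399.33 = 688.29
ΣP(2022)Q(2022) = 1.79×168 + 1.69×261 = 300.72 + 441.09 = 741.81
link = 688.29/741.81 = 0.927852
Link 2023→2024:
ΣP(2024)Q(2023) = 2.21×199 + 1.66×325 = 439.79 + 539.5 = 979.29
ΣP(2023)Q(2023) = 1.72×199 + 1.53×325 = 342.28 + 497.25 = 839.53
link = 979.29/839.53 = 1.166474
Chained index = 100 × 0.927852 × 1.166474 = 108.2315

108.23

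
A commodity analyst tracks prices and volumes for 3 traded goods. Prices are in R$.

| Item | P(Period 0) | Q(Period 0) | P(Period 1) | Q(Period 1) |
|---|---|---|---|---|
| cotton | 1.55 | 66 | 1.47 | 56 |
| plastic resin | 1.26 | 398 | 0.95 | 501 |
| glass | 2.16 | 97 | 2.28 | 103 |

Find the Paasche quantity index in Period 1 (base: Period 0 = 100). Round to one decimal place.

113.9

Paasche quantity index uses current-period prices as weights.
ΣP(Period 1)·Q(Period 1) = 1.47×56 + 0.95×501 + 2.28×103 = 82.32 + 475.95 + 234.84 = 793.11
ΣP(Period 1)·Q(Period 0) = 1.47×66 + 0.95×398 + 2.28×97 = 97.02 + 378.1 + 221.16 = 696.28
Index = 793.11 / 696.28 × 100 = 113.9068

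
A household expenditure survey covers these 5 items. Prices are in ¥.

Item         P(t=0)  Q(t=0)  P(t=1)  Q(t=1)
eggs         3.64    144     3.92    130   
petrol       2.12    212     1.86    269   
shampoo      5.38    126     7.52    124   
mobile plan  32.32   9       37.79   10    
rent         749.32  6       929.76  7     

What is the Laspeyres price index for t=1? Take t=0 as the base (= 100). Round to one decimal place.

Laspeyres price index uses base-period quantities as weights.
ΣP(t=1)·Q(t=0) = 3.92×144 + 1.86×212 + 7.52×126 + 37.79×9 + 929.76×6 = 564.48 + 394.32 + 947.52 + 340.11 + 5578.56 = 7824.99
ΣP(t=0)·Q(t=0) = 3.64×144 + 2.12×212 + 5.38×126 + 32.32×9 + 749.32×6 = 524.16 + 449.44 + 677.88 + 290.88 + 4495.92 = 6438.28
Index = 7824.99 / 6438.28 × 100 = 121.5385

121.5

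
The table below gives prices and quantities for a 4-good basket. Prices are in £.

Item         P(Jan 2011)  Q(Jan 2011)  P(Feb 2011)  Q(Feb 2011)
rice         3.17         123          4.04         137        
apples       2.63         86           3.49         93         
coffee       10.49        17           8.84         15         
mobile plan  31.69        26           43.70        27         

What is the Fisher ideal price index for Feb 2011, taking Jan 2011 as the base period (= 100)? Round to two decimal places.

129.11

Laspeyres component (base-period weights):
ΣP(Feb 2011)Q(Jan 2011) = 4.04×123 + 3.49×86 + 8.84×17 + 43.70×26 = 496.92 + 300.14 + 150.28 + 1136.2 = 2083.54
ΣP(Jan 2011)Q(Jan 2011) = 3.17×123 + 2.63×86 + 10.49×17 + 31.69×26 = 389.91 + 226.18 + 178.33 + 823.94 = 1618.36
L = 2083.54 / 1618.36 × 100 = 128.7439
Paasche component (current-period weights):
ΣP(Feb 2011)Q(Feb 2011) = 4.04×137 + 3.49×93 + 8.84×15 + 43.70×27 = 553.48 + 324.57 + 132.6 + 1179.9 = 2190.55
ΣP(Jan 2011)Q(Feb 2011) = 3.17×137 + 2.63×93 + 10.49×15 + 31.69×27 = 434.29 + 244.59 + 157.35 + 855.63 = 1691.86
P = 2190.55 / 1691.86 × 100 = 129.4758
Fisher = √(L × P) = √(128.7439 × 129.4758) = 129.1094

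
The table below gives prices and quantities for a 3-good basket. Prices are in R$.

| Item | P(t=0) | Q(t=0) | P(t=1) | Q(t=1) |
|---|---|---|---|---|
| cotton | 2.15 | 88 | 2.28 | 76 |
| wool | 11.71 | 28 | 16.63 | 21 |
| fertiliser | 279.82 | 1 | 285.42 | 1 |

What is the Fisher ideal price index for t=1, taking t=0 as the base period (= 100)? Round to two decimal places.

118.33

Laspeyres component (base-period weights):
ΣP(t=1)Q(t=0) = 2.28×88 + 16.63×28 + 285.42×1 = 200.64 + 465.64 + 285.42 = 951.7
ΣP(t=0)Q(t=0) = 2.15×88 + 11.71×28 + 279.82×1 = 189.2 + 327.88 + 279.82 = 796.9
L = 951.7 / 796.9 × 100 = 119.4253
Paasche component (current-period weights):
ΣP(t=1)Q(t=1) = 2.28×76 + 16.63×21 + 285.42×1 = 173.28 + 349.23 + 285.42 = 807.93
ΣP(t=0)Q(t=1) = 2.15×76 + 11.71×21 + 279.82×1 = 163.4 + 245.91 + 279.82 = 689.13
P = 807.93 / 689.13 × 100 = 117.2391
Fisher = √(L × P) = √(119.4253 × 117.2391) = 118.3272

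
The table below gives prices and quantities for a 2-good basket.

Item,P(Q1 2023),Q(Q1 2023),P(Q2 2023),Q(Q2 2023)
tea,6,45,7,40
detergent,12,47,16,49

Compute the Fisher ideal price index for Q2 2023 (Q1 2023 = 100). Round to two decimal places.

Laspeyres component (base-period weights):
ΣP(Q2 2023)Q(Q1 2023) = 7×45 + 16×47 = 315 + 752 = 1067
ΣP(Q1 2023)Q(Q1 2023) = 6×45 + 12×47 = 270 + 564 = 834
L = 1067 / 834 × 100 = 127.9376
Paasche component (current-period weights):
ΣP(Q2 2023)Q(Q2 2023) = 7×40 + 16×49 = 280 + 784 = 1064
ΣP(Q1 2023)Q(Q2 2023) = 6×40 + 12×49 = 240 + 588 = 828
P = 1064 / 828 × 100 = 128.5024
Fisher = √(L × P) = √(127.9376 × 128.5024) = 128.2197

128.22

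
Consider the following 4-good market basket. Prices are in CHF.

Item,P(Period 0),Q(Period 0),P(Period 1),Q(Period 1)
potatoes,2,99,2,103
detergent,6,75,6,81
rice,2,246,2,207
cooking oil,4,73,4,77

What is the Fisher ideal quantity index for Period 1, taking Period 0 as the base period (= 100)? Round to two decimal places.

98.74

Laspeyres component (base-period weights):
ΣP(Period 0)Q(Period 1) = 2×103 + 6×81 + 2×207 + 4×77 = 206 + 486 + 414 + 308 = 1414
ΣP(Period 0)Q(Period 0) = 2×99 + 6×75 + 2×246 + 4×73 = 198 + 450 + 492 + 292 = 1432
L = 1414 / 1432 × 100 = 98.7430
Paasche component (current-period weights):
ΣP(Period 1)Q(Period 1) = 2×103 + 6×81 + 2×207 + 4×77 = 206 + 486 + 414 + 308 = 1414
ΣP(Period 1)Q(Period 0) = 2×99 + 6×75 + 2×246 + 4×73 = 198 + 450 + 492 + 292 = 1432
P = 1414 / 1432 × 100 = 98.7430
Fisher = √(L × P) = √(98.7430 × 98.7430) = 98.7430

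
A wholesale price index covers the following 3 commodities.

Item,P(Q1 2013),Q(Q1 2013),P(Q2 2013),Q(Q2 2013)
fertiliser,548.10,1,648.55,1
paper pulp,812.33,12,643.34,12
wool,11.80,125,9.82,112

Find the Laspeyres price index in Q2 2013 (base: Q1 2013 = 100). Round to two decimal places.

81.52

Laspeyres price index uses base-period quantities as weights.
ΣP(Q2 2013)·Q(Q1 2013) = 648.55×1 + 643.34×12 + 9.82×125 = 648.55 + 7720.08 + 1227.5 = 9596.13
ΣP(Q1 2013)·Q(Q1 2013) = 548.10×1 + 812.33×12 + 11.80×125 = 548.1 + 9747.96 + 1475 = 11771.06
Index = 9596.13 / 11771.06 × 100 = 81.5231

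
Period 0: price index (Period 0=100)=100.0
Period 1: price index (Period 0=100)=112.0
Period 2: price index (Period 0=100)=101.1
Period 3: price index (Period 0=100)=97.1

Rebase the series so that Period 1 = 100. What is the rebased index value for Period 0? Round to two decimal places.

Rebased(Period 0) = 100.0 / 112.0 × 100 = 89.2857

89.29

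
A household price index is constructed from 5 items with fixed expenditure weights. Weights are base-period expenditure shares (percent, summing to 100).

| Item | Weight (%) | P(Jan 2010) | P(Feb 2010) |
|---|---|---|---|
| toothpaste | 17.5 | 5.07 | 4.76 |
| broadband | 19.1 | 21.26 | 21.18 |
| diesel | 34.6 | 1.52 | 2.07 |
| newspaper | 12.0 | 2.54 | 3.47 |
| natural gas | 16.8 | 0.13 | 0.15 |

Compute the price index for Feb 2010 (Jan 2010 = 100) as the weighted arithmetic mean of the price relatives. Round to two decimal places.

118.36

toothpaste: 17.5 × (4.76/5.07) = 17.5 × 0.938856 = 16.4300
broadband: 19.1 × (21.18/21.26) = 19.1 × 0.996237 = 19.0281
diesel: 34.6 × (2.07/1.52) = 34.6 × 1.361842 = 47.1197
newspaper: 12.0 × (3.47/2.54) = 12.0 × 1.366142 = 16.3937
natural gas: 16.8 × (0.15/0.13) = 16.8 × 1.153846 = 19.3846
Index = Σ wᵢ·(p₁ᵢ/p₀ᵢ) = 16.4300 + 19.0281 + 47.1197 + 16.3937 + 19.3846 = 118.3562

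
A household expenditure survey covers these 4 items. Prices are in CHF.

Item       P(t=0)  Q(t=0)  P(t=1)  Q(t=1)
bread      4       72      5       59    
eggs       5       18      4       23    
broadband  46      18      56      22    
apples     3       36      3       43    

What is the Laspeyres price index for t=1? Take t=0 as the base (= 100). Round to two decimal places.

Laspeyres price index uses base-period quantities as weights.
ΣP(t=1)·Q(t=0) = 5×72 + 4×18 + 56×18 + 3×36 = 360 + 72 + 1008 + 108 = 1548
ΣP(t=0)·Q(t=0) = 4×72 + 5×18 + 46×18 + 3×36 = 288 + 90 + 828 + 108 = 1314
Index = 1548 / 1314 × 100 = 117.8082

117.81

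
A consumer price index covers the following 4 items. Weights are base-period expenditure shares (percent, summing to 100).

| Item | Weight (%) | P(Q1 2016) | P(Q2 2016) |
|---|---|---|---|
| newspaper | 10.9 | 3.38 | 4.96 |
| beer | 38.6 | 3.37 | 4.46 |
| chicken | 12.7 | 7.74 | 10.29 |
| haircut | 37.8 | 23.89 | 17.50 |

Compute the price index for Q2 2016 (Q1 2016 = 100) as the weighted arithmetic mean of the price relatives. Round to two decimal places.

111.65

newspaper: 10.9 × (4.96/3.38) = 10.9 × 1.467456 = 15.9953
beer: 38.6 × (4.46/3.37) = 38.6 × 1.323442 = 51.0849
chicken: 12.7 × (10.29/7.74) = 12.7 × 1.329457 = 16.8841
haircut: 37.8 × (17.50/23.89) = 37.8 × 0.732524 = 27.6894
Index = Σ wᵢ·(p₁ᵢ/p₀ᵢ) = 15.9953 + 51.0849 + 16.8841 + 27.6894 = 111.6537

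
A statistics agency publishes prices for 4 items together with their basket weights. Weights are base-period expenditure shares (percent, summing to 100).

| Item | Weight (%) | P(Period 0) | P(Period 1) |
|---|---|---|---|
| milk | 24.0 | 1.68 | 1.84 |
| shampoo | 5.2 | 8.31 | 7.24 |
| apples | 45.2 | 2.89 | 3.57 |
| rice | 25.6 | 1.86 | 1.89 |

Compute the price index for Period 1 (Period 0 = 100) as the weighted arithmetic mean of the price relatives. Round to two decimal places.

milk: 24.0 × (1.84/1.68) = 24.0 × 1.095238 = 26.2857
shampoo: 5.2 × (7.24/8.31) = 5.2 × 0.871239 = 4.5304
apples: 45.2 × (3.57/2.89) = 45.2 × 1.235294 = 55.8353
rice: 25.6 × (1.89/1.86) = 25.6 × 1.016129 = 26.0129
Index = Σ wᵢ·(p₁ᵢ/p₀ᵢ) = 26.2857 + 4.5304 + 55.8353 + 26.0129 = 112.6644

112.66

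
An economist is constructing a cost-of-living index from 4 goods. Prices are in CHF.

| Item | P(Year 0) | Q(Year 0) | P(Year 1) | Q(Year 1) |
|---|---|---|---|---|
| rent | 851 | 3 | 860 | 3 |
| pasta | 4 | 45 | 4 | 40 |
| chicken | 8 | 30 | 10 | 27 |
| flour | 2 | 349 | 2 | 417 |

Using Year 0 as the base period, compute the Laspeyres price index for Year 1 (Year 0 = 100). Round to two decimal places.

102.37

Laspeyres price index uses base-period quantities as weights.
ΣP(Year 1)·Q(Year 0) = 860×3 + 4×45 + 10×30 + 2×349 = 2580 + 180 + 300 + 698 = 3758
ΣP(Year 0)·Q(Year 0) = 851×3 + 4×45 + 8×30 + 2×349 = 2553 + 180 + 240 + 698 = 3671
Index = 3758 / 3671 × 100 = 102.3699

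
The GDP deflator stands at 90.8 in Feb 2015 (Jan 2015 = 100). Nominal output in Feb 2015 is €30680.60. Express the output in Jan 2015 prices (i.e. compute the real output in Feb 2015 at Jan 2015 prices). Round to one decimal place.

Real = Nominal ÷ (Index/100) = 30680.60 ÷ (90.8/100)
     = 30680.60 ÷ 0.908 = 33789.2070

33789.2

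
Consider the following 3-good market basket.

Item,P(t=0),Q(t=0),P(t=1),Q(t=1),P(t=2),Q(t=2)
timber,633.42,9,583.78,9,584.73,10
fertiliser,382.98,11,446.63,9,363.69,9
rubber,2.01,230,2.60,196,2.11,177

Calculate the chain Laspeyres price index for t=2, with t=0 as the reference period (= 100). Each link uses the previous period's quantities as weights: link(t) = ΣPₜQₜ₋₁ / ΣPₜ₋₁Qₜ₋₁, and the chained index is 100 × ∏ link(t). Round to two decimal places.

94.91

Link t=0→t=1:
ΣP(t=1)Q(t=0) = 583.78×9 + 446.63×11 + 2.60×230 = 5254.02 + 4912.93 + 598 = 10764.95
ΣP(t=0)Q(t=0) = 633.42×9 + 382.98×11 + 2.01×230 = 5700.78 + 4212.78 + 462.3 = 10375.86
link = 10764.95/10375.86 = 1.037500
Link t=1→t=2:
ΣP(t=2)Q(t=1) = 584.73×9 + 363.69×9 + 2.11×196 = 5262.57 + 3273.21 + 413.56 = 8949.34
ΣP(t=1)Q(t=1) = 583.78×9 + 446.63×9 + 2.60×196 = 5254.02 + 4019.67 + 509.6 = 9783.29
link = 8949.34/9783.29 = 0.914758
Chained index = 100 × 1.037500 × 0.914758 = 94.9061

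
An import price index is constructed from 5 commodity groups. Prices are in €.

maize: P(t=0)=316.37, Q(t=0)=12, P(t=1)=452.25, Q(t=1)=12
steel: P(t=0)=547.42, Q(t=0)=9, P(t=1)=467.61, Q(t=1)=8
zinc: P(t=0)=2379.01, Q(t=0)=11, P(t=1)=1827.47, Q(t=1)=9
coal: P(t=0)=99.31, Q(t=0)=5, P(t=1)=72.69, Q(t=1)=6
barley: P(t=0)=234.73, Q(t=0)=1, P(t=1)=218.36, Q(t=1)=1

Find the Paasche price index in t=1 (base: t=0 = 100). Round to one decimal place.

86.4

Paasche price index uses current-period quantities as weights.
ΣP(t=1)·Q(t=1) = 452.25×12 + 467.61×8 + 1827.47×9 + 72.69×6 + 218.36×1 = 5427 + 3740.88 + 16447.23 + 436.14 + 218.36 = 26269.61
ΣP(t=0)·Q(t=1) = 316.37×12 + 547.42×8 + 2379.01×9 + 99.31×6 + 234.73×1 = 3796.44 + 4379.36 + 21411.09 + 595.86 + 234.73 = 30417.48
Index = 26269.61 / 30417.48 × 100 = 86.3635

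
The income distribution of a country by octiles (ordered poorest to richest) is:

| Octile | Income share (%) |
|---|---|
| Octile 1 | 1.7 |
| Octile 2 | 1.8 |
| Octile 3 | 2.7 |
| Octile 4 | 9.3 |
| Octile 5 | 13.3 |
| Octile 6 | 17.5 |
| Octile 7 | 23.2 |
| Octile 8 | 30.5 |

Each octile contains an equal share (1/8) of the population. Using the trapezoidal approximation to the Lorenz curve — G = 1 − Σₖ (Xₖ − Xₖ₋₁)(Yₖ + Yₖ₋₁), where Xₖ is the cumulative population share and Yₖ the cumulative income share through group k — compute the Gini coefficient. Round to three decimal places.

Cumulative income shares Yₖ: 0.0170, 0.0350, 0.0620, 0.1550, 0.2880, 0.4630, 0.6950, 1.0000
Σ (Xₖ−Xₖ₋₁)(Yₖ+Yₖ₋₁) = (1/8)(0.0170+0.0000) + (1/8)(0.0350+0.0170) + (1/8)(0.0620+0.0350) + (1/8)(0.1550+0.0620) + (1/8)(0.2880+0.1550) + (1/8)(0.4630+0.2880) + (1/8)(0.6950+0.4630) + (1/8)(1.0000+0.6950)
  = 0.0021 + 0.0065 + 0.0121 + 0.0271 + 0.0554 + 0.0939 + 0.1448 + 0.2119 = 0.5538
G = 1 − 0.5538 = 0.4462

0.446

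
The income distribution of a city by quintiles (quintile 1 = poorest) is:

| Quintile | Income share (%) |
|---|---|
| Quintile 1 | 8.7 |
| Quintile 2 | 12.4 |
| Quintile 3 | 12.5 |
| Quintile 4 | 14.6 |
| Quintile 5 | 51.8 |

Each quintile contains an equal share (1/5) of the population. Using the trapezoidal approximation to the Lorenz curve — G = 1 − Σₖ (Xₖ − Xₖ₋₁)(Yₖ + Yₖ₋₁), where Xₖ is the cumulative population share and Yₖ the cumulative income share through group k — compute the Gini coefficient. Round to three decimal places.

Cumulative income shares Yₖ: 0.0870, 0.2110, 0.3360, 0.4820, 1.0000
Σ (Xₖ−Xₖ₋₁)(Yₖ+Yₖ₋₁) = (1/5)(0.0870+0.0000) + (1/5)(0.2110+0.0870) + (1/5)(0.3360+0.2110) + (1/5)(0.4820+0.3360) + (1/5)(1.0000+0.4820)
  = 0.0174 + 0.0596 + 0.1094 + 0.1636 + 0.2964 = 0.6464
G = 1 − 0.6464 = 0.3536

0.354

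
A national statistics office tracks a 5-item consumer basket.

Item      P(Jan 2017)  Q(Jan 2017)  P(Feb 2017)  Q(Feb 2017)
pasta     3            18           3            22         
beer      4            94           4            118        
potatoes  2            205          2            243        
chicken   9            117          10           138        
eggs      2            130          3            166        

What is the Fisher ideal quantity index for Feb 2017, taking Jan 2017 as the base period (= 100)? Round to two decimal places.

120.79

Laspeyres component (base-period weights):
ΣP(Jan 2017)Q(Feb 2017) = 3×22 + 4×118 + 2×243 + 9×138 + 2×166 = 66 + 472 + 486 + 1242 + 332 = 2598
ΣP(Jan 2017)Q(Jan 2017) = 3×18 + 4×94 + 2×205 + 9×117 + 2×130 = 54 + 376 + 410 + 1053 + 260 = 2153
L = 2598 / 2153 × 100 = 120.6688
Paasche component (current-period weights):
ΣP(Feb 2017)Q(Feb 2017) = 3×22 + 4×118 + 2×243 + 10×138 + 3×166 = 66 + 472 + 486 + 1380 + 498 = 2902
ΣP(Feb 2017)Q(Jan 2017) = 3×18 + 4×94 + 2×205 + 10×117 + 3×130 = 54 + 376 + 410 + 1170 + 390 = 2400
P = 2902 / 2400 × 100 = 120.9167
Fisher = √(L × P) = √(120.6688 × 120.9167) = 120.7927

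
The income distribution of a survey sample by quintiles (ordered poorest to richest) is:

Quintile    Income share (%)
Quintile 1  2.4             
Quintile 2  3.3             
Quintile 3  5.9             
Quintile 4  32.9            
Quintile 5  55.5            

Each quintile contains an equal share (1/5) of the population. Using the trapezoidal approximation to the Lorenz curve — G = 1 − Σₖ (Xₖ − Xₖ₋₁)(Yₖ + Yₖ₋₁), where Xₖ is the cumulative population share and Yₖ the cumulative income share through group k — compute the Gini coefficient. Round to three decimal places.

Cumulative income shares Yₖ: 0.0240, 0.0570, 0.1160, 0.4450, 1.0000
Σ (Xₖ−Xₖ₋₁)(Yₖ+Yₖ₋₁) = (1/5)(0.0240+0.0000) + (1/5)(0.0570+0.0240) + (1/5)(0.1160+0.0570) + (1/5)(0.4450+0.1160) + (1/5)(1.0000+0.4450)
  = 0.0048 + 0.0162 + 0.0346 + 0.1122 + 0.2890 = 0.4568
G = 1 − 0.4568 = 0.5432

0.543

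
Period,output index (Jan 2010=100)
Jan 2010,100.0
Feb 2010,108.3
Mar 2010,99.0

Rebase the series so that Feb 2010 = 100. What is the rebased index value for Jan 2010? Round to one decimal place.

Rebased(Jan 2010) = 100.0 / 108.3 × 100 = 92.3361

92.3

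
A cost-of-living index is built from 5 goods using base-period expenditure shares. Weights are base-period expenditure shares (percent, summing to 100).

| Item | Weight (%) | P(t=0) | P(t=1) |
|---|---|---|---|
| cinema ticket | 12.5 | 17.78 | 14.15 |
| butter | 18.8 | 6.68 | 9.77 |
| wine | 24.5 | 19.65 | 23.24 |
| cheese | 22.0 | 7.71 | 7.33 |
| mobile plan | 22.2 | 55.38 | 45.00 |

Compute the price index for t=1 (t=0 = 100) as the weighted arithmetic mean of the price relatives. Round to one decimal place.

105.4

cinema ticket: 12.5 × (14.15/17.78) = 12.5 × 0.795838 = 9.9480
butter: 18.8 × (9.77/6.68) = 18.8 × 1.462575 = 27.4964
wine: 24.5 × (23.24/19.65) = 24.5 × 1.182697 = 28.9761
cheese: 22.0 × (7.33/7.71) = 22.0 × 0.950713 = 20.9157
mobile plan: 22.2 × (45.00/55.38) = 22.2 × 0.812568 = 18.0390
Index = Σ wᵢ·(p₁ᵢ/p₀ᵢ) = 9.9480 + 27.4964 + 28.9761 + 20.9157 + 18.0390 = 105.3752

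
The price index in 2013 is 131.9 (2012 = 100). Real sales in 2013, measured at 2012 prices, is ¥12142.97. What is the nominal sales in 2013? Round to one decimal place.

16016.6

Nominal = Real × (Index/100) = 12142.97 × (131.9/100)
        = 12142.97 × 1.319 = 16016.5774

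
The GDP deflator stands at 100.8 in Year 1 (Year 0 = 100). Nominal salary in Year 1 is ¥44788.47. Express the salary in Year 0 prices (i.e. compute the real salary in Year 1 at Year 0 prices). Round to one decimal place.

Real = Nominal ÷ (Index/100) = 44788.47 ÷ (100.8/100)
     = 44788.47 ÷ 1.008 = 44433.0060

44433.0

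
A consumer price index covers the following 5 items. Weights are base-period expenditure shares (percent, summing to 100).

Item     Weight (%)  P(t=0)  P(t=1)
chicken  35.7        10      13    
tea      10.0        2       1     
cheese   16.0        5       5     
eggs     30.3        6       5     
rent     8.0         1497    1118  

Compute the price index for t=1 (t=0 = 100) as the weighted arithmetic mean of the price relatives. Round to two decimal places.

98.63

chicken: 35.7 × (13/10) = 35.7 × 1.300000 = 46.4100
tea: 10.0 × (1/2) = 10.0 × 0.500000 = 5.0000
cheese: 16.0 × (5/5) = 16.0 × 1.000000 = 16.0000
eggs: 30.3 × (5/6) = 30.3 × 0.833333 = 25.2500
rent: 8.0 × (1118/1497) = 8.0 × 0.746827 = 5.9746
Index = Σ wᵢ·(p₁ᵢ/p₀ᵢ) = 46.4100 + 5.0000 + 16.0000 + 25.2500 + 5.9746 = 98.6346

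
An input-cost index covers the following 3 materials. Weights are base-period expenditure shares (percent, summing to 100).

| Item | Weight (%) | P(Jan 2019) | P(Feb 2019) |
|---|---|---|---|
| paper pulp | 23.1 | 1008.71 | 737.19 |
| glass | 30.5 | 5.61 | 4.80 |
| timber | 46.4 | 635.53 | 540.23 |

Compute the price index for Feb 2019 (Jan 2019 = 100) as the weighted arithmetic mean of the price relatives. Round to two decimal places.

82.42

paper pulp: 23.1 × (737.19/1008.71) = 23.1 × 0.730825 = 16.8820
glass: 30.5 × (4.80/5.61) = 30.5 × 0.855615 = 26.0963
timber: 46.4 × (540.23/635.53) = 46.4 × 0.850046 = 39.4422
Index = Σ wᵢ·(p₁ᵢ/p₀ᵢ) = 16.8820 + 26.0963 + 39.4422 = 82.4205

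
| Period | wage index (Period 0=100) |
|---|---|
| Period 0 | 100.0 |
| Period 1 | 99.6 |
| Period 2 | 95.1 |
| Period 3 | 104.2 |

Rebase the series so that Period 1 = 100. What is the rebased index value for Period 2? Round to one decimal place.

Rebased(Period 2) = 95.1 / 99.6 × 100 = 95.4819

95.5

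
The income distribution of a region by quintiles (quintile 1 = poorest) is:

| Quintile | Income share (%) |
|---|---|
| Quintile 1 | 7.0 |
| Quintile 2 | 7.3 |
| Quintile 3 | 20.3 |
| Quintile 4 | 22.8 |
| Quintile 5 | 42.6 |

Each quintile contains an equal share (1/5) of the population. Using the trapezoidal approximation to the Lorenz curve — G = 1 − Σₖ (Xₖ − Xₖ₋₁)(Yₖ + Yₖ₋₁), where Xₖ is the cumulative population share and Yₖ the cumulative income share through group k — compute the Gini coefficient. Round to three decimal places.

Cumulative income shares Yₖ: 0.0700, 0.1430, 0.3460, 0.5740, 1.0000
Σ (Xₖ−Xₖ₋₁)(Yₖ+Yₖ₋₁) = (1/5)(0.0700+0.0000) + (1/5)(0.1430+0.0700) + (1/5)(0.3460+0.1430) + (1/5)(0.5740+0.3460) + (1/5)(1.0000+0.5740)
  = 0.0140 + 0.0426 + 0.0978 + 0.1840 + 0.3148 = 0.6532
G = 1 − 0.6532 = 0.3468

0.347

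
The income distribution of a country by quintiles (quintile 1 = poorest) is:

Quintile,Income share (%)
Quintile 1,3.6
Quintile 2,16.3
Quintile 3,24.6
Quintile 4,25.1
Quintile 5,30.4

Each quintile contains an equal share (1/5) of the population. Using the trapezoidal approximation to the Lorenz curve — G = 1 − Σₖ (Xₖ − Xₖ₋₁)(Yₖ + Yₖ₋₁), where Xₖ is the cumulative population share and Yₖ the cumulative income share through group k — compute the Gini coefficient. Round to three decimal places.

0.250

Cumulative income shares Yₖ: 0.0360, 0.1990, 0.4450, 0.6960, 1.0000
Σ (Xₖ−Xₖ₋₁)(Yₖ+Yₖ₋₁) = (1/5)(0.0360+0.0000) + (1/5)(0.1990+0.0360) + (1/5)(0.4450+0.1990) + (1/5)(0.6960+0.4450) + (1/5)(1.0000+0.6960)
  = 0.0072 + 0.0470 + 0.1288 + 0.2282 + 0.3392 = 0.7504
G = 1 − 0.7504 = 0.2496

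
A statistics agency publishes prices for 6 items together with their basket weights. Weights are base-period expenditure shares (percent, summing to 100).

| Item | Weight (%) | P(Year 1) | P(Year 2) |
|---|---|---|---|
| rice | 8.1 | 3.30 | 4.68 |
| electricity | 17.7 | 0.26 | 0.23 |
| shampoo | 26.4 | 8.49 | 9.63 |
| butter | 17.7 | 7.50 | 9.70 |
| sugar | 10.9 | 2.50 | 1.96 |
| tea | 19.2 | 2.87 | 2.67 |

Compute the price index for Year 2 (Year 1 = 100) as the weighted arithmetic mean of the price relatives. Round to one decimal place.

rice: 8.1 × (4.68/3.30) = 8.1 × 1.418182 = 11.4873
electricity: 17.7 × (0.23/0.26) = 17.7 × 0.884615 = 15.6577
shampoo: 26.4 × (9.63/8.49) = 26.4 × 1.134276 = 29.9449
butter: 17.7 × (9.70/7.50) = 17.7 × 1.293333 = 22.8920
sugar: 10.9 × (1.96/2.50) = 10.9 × 0.784000 = 8.5456
tea: 19.2 × (2.67/2.87) = 19.2 × 0.930314 = 17.8620
Index = Σ wᵢ·(p₁ᵢ/p₀ᵢ) = 11.4873 + 15.6577 + 29.9449 + 22.8920 + 8.5456 + 17.8620 = 106.3895

106.4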